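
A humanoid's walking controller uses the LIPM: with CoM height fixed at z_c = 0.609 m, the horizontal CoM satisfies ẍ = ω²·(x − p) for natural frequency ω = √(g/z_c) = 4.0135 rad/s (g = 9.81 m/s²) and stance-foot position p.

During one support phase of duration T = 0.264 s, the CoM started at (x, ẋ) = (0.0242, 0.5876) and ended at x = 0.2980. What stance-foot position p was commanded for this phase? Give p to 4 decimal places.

p = -0.1186

ωT = 4.0135·0.264 = 1.059564; cosh(ωT) = 1.615860, sinh(ωT) = 1.269253
x(T) = p + (x₀−p)·cosh(ωT) + (ẋ₀/ω)·sinh(ωT) ⇒ p·(1 − cosh) = x(T) − x₀·cosh − (ẋ₀/ω)·sinh
numerator   = 0.2980 − (0.0242)·1.615860 − (0.5876/4.0135)·1.269253 = 0.073070
denominator = 1 − 1.615860 = -0.615860
p = 0.073070 / -0.615860 = -0.1186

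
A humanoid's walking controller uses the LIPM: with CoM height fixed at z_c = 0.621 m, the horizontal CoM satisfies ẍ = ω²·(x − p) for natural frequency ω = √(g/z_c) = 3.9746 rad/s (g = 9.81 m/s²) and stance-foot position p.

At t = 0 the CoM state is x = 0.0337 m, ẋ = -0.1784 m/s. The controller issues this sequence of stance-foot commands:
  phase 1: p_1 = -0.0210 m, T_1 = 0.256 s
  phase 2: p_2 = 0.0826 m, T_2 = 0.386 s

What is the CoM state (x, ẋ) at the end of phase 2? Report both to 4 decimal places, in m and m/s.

x = -0.1020, ẋ = -0.6756

phase 1: p=-0.0210, T=0.256, ωT=1.017498, cosh=1.563881, sinh=1.202383; start (x,ẋ)=(0.033700, -0.178400) → end (x,ẋ)=(0.010575, -0.017586)
phase 2: p=0.0826, T=0.386, ωT=1.534196, cosh=2.426611, sinh=2.210982; start (x,ẋ)=(0.010575, -0.017586) → end (x,ẋ)=(-0.101958, -0.675610)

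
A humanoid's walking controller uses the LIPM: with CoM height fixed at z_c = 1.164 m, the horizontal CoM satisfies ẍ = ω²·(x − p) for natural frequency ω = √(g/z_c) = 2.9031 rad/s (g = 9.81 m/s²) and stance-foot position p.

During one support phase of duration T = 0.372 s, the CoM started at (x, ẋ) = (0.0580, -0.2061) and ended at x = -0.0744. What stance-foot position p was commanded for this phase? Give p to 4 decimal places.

p = 0.1202

ωT = 2.9031·0.372 = 1.079953; cosh(ωT) = 1.642077, sinh(ωT) = 1.302465
x(T) = p + (x₀−p)·cosh(ωT) + (ẋ₀/ω)·sinh(ωT) ⇒ p·(1 − cosh) = x(T) − x₀·cosh − (ẋ₀/ω)·sinh
numerator   = -0.0744 − (0.0580)·1.642077 − (-0.2061/2.9031)·1.302465 = -0.077174
denominator = 1 − 1.642077 = -0.642077
p = -0.077174 / -0.642077 = 0.1202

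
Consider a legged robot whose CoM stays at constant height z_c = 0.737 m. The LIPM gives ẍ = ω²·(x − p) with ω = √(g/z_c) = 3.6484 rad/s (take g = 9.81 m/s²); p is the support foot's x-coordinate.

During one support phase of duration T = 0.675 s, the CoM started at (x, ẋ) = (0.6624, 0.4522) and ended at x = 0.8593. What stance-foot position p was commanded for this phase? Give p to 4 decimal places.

p = 0.7693

ωT = 3.6484·0.675 = 2.462670; cosh(ωT) = 5.910656, sinh(ωT) = 5.825449
x(T) = p + (x₀−p)·cosh(ωT) + (ẋ₀/ω)·sinh(ωT) ⇒ p·(1 − cosh) = x(T) − x₀·cosh − (ẋ₀/ω)·sinh
numerator   = 0.8593 − (0.6624)·5.910656 − (0.4522/3.6484)·5.825449 = -3.777952
denominator = 1 − 5.910656 = -4.910656
p = -3.777952 / -4.910656 = 0.7693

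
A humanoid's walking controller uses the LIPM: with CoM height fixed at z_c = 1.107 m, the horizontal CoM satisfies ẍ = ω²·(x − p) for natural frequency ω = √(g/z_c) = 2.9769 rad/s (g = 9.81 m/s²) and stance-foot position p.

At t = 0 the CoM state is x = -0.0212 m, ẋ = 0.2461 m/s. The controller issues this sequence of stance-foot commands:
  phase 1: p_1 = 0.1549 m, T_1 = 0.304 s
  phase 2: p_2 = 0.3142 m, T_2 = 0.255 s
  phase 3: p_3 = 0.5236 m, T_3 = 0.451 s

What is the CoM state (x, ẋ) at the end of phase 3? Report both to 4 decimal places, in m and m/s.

phase 1: p=0.1549, T=0.304, ωT=0.904978, cosh=1.438214, sinh=1.033663; start (x,ẋ)=(-0.021200, 0.246100) → end (x,ẋ)=(-0.012917, -0.187935)
phase 2: p=0.3142, T=0.255, ωT=0.759109, cosh=1.302228, sinh=0.834145; start (x,ẋ)=(-0.012917, -0.187935) → end (x,ẋ)=(-0.164441, -1.057019)
phase 3: p=0.5236, T=0.451, ωT=1.342582, cosh=2.045044, sinh=1.783873; start (x,ẋ)=(-0.164441, -1.057019) → end (x,ẋ)=(-1.516880, -5.815430)

x = -1.5169, ẋ = -5.8154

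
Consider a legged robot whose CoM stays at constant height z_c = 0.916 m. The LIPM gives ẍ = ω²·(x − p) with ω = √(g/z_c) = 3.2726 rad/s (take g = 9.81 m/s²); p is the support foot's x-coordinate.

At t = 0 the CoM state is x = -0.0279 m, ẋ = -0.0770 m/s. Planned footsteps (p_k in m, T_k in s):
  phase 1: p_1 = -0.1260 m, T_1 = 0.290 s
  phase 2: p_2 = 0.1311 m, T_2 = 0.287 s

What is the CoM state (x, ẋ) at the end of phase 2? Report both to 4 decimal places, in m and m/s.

x = 0.0076, ẋ = -0.1355

phase 1: p=-0.1260, T=0.290, ωT=0.949054, cosh=1.485186, sinh=1.098079; start (x,ẋ)=(-0.027900, -0.077000) → end (x,ẋ)=(-0.006140, 0.238170)
phase 2: p=0.1311, T=0.287, ωT=0.939236, cosh=1.474477, sinh=1.083550; start (x,ẋ)=(-0.006140, 0.238170) → end (x,ẋ)=(0.007601, -0.135479)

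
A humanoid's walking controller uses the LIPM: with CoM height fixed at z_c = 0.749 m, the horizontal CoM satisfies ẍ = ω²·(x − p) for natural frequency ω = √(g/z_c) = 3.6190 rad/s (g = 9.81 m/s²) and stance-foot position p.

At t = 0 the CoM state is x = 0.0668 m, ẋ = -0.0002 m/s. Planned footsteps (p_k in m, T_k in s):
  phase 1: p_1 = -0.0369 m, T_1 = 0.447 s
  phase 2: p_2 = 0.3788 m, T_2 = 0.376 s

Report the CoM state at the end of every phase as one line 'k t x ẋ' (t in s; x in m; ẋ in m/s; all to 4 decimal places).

1 0.4470 0.2346 0.9083
2 0.8230 0.5364 0.9370

phase 1: p=-0.0369, T=0.447, ωT=1.617693, cosh=2.619901, sinh=2.421545; start (x,ẋ)=(0.066800, -0.000200) → end (x,ẋ)=(0.234650, 0.908258)
phase 2: p=0.3788, T=0.376, ωT=1.360744, cosh=2.077782, sinh=1.821312; start (x,ẋ)=(0.234650, 0.908258) → end (x,ẋ)=(0.536381, 0.937022)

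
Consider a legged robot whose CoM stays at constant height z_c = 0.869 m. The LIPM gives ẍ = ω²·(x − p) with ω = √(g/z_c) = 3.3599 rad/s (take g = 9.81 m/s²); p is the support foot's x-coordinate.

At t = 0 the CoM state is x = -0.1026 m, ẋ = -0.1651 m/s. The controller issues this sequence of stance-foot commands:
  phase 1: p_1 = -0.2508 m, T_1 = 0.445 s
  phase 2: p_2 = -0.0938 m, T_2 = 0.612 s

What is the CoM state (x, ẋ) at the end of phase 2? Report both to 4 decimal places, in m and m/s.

x = 1.0122, ẋ = 3.7644

phase 1: p=-0.2508, T=0.445, ωT=1.495156, cosh=2.342122, sinh=2.117908; start (x,ẋ)=(-0.102600, -0.165100) → end (x,ẋ)=(-0.007768, 0.667901)
phase 2: p=-0.0938, T=0.612, ωT=2.056259, cosh=3.972302, sinh=3.844370; start (x,ẋ)=(-0.007768, 0.667901) → end (x,ẋ)=(1.012151, 3.764352)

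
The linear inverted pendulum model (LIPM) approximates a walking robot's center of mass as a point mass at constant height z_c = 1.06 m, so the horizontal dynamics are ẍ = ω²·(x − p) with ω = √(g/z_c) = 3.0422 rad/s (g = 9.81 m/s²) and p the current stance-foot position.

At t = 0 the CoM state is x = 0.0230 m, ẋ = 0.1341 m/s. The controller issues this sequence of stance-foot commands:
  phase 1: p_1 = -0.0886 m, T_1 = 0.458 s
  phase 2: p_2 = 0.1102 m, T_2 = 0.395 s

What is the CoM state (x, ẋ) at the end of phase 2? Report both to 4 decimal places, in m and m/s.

phase 1: p=-0.0886, T=0.458, ωT=1.393328, cosh=2.138240, sinh=1.889992; start (x,ẋ)=(0.023000, 0.134100) → end (x,ẋ)=(0.233338, 0.928408)
phase 2: p=0.1102, T=0.395, ωT=1.201669, cosh=1.813177, sinh=1.512485; start (x,ẋ)=(0.233338, 0.928408) → end (x,ẋ)=(0.795047, 2.249963)

x = 0.7950, ẋ = 2.2500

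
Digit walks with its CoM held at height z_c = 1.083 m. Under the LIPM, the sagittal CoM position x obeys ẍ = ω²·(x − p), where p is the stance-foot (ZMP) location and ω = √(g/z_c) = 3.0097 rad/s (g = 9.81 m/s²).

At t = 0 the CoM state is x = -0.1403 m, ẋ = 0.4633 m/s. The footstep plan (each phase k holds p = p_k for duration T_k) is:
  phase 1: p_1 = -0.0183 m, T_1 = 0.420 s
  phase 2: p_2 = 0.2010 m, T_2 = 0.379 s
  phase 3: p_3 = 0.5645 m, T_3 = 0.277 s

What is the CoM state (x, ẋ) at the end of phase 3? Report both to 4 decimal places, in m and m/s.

phase 1: p=-0.0183, T=0.420, ωT=1.264074, cosh=1.911157, sinh=1.628656; start (x,ẋ)=(-0.140300, 0.463300) → end (x,ẋ)=(-0.000753, 0.287424)
phase 2: p=0.2010, T=0.379, ωT=1.140676, cosh=1.724243, sinh=1.404640; start (x,ẋ)=(-0.000753, 0.287424) → end (x,ẋ)=(-0.012729, -0.357332)
phase 3: p=0.5645, T=0.277, ωT=0.833687, cosh=1.368117, sinh=0.933673; start (x,ẋ)=(-0.012729, -0.357332) → end (x,ẋ)=(-0.336069, -2.110929)

x = -0.3361, ẋ = -2.1109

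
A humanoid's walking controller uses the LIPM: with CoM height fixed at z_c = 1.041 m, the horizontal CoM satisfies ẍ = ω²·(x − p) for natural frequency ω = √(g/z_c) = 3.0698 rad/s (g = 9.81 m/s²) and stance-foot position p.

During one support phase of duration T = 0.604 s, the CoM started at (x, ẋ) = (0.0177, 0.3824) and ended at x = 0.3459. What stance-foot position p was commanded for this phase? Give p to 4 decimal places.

p = 0.0440

ωT = 3.0698·0.604 = 1.854159; cosh(ωT) = 3.271455, sinh(ωT) = 3.114871
x(T) = p + (x₀−p)·cosh(ωT) + (ẋ₀/ω)·sinh(ωT) ⇒ p·(1 − cosh) = x(T) − x₀·cosh − (ẋ₀/ω)·sinh
numerator   = 0.3459 − (0.0177)·3.271455 − (0.3824/3.0698)·3.114871 = -0.100019
denominator = 1 − 3.271455 = -2.271455
p = -0.100019 / -2.271455 = 0.0440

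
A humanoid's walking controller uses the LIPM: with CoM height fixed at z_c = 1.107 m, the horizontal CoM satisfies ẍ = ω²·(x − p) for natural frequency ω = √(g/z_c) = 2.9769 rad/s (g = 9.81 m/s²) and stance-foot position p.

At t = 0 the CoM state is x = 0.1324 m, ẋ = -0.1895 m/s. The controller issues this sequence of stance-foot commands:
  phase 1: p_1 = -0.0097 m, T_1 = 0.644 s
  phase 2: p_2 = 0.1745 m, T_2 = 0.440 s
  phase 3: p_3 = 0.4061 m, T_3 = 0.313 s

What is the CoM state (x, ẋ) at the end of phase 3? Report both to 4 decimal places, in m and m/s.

phase 1: p=-0.0097, T=0.644, ωT=1.917124, cosh=3.474198, sinh=3.327169; start (x,ẋ)=(0.132400, -0.189500) → end (x,ẋ)=(0.272187, 0.749090)
phase 2: p=0.1745, T=0.440, ωT=1.309836, cosh=1.987715, sinh=1.717851; start (x,ẋ)=(0.272187, 0.749090) → end (x,ẋ)=(0.800943, 1.988534)
phase 3: p=0.4061, T=0.313, ωT=0.931770, cosh=1.466427, sinh=1.072571; start (x,ẋ)=(0.800943, 1.988534) → end (x,ẋ)=(1.701574, 4.176750)

x = 1.7016, ẋ = 4.1767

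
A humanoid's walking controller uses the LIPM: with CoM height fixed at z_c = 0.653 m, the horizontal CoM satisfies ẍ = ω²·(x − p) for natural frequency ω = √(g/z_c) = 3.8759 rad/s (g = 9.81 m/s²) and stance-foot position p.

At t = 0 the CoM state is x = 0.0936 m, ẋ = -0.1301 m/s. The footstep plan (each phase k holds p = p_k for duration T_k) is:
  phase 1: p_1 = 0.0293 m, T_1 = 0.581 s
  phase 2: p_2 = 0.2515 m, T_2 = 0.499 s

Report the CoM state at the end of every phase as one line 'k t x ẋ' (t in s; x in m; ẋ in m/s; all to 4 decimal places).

1 0.5810 0.1805 0.5462
2 1.0800 0.4781 0.9971

phase 1: p=0.0293, T=0.581, ωT=2.251898, cosh=4.805480, sinh=4.700280; start (x,ẋ)=(0.093600, -0.130100) → end (x,ẋ)=(0.180521, 0.546213)
phase 2: p=0.2515, T=0.499, ωT=1.934074, cosh=3.531097, sinh=3.386539; start (x,ẋ)=(0.180521, 0.546213) → end (x,ẋ)=(0.478115, 0.997066)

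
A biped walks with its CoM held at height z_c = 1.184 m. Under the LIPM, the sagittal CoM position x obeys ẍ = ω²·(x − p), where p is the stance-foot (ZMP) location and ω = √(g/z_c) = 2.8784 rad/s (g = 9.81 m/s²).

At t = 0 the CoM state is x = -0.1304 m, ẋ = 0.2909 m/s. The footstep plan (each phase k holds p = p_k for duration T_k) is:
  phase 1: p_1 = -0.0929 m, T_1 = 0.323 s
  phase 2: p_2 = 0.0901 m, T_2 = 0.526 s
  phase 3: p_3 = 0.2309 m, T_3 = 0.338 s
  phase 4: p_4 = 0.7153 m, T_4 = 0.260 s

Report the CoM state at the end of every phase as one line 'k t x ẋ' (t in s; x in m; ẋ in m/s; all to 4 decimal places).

1 0.3230 -0.0397 0.3105
2 0.8490 0.0141 -0.0683
3 1.1870 -0.1238 -0.8108
4 1.4470 -0.6010 -3.0297

phase 1: p=-0.0929, T=0.323, ωT=0.929723, cosh=1.464235, sinh=1.069572; start (x,ẋ)=(-0.130400, 0.290900) → end (x,ẋ)=(-0.039715, 0.310496)
phase 2: p=0.0901, T=0.526, ωT=1.514038, cosh=2.382534, sinh=2.162514; start (x,ẋ)=(-0.039715, 0.310496) → end (x,ẋ)=(0.014085, -0.068273)
phase 3: p=0.2309, T=0.338, ωT=0.972899, cosh=1.511795, sinh=1.133809; start (x,ẋ)=(0.014085, -0.068273) → end (x,ẋ)=(-0.123772, -0.810801)
phase 4: p=0.7153, T=0.260, ωT=0.748384, cosh=1.293356, sinh=0.820226; start (x,ẋ)=(-0.123772, -0.810801) → end (x,ẋ)=(-0.600964, -3.029651)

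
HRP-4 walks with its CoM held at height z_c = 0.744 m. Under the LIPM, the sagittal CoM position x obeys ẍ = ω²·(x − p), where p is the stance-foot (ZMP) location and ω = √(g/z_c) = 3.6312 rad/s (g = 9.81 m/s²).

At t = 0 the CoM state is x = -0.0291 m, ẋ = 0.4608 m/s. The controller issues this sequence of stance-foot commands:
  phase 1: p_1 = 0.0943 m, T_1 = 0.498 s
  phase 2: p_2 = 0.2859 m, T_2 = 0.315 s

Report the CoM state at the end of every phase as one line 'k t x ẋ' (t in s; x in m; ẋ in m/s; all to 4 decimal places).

phase 1: p=0.0943, T=0.498, ωT=1.808338, cosh=3.132112, sinh=2.968186; start (x,ẋ)=(-0.029100, 0.460800) → end (x,ẋ)=(0.084461, 0.113263)
phase 2: p=0.2859, T=0.315, ωT=1.143828, cosh=1.728679, sinh=1.410082; start (x,ẋ)=(0.084461, 0.113263) → end (x,ẋ)=(-0.018341, -0.835632)

1 0.4980 0.0845 0.1133
2 0.8130 -0.0183 -0.8356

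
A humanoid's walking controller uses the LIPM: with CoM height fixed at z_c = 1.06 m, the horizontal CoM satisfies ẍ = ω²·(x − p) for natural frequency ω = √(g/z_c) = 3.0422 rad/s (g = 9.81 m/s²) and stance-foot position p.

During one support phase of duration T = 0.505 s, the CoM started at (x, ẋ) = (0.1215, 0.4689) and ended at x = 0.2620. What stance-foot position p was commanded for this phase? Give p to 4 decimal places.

ωT = 3.0422·0.505 = 1.536311; cosh(ωT) = 2.431294, sinh(ωT) = 2.216120
x(T) = p + (x₀−p)·cosh(ωT) + (ẋ₀/ω)·sinh(ωT) ⇒ p·(1 − cosh) = x(T) − x₀·cosh − (ẋ₀/ω)·sinh
numerator   = 0.2620 − (0.1215)·2.431294 − (0.4689/3.0422)·2.216120 = -0.374977
denominator = 1 − 2.431294 = -1.431294
p = -0.374977 / -1.431294 = 0.2620

p = 0.2620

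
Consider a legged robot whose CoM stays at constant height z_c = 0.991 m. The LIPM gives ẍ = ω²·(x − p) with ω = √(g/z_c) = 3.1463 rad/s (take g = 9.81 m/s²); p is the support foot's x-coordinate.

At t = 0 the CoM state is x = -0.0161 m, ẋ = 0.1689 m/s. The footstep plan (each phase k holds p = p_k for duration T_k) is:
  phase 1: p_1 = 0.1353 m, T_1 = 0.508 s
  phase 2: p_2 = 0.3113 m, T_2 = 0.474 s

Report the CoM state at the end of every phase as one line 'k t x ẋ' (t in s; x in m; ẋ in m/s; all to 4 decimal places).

phase 1: p=0.1353, T=0.508, ωT=1.598320, cosh=2.573478, sinh=2.371242; start (x,ẋ)=(-0.016100, 0.168900) → end (x,ẋ)=(-0.127031, -0.694880)
phase 2: p=0.3113, T=0.474, ωT=1.491346, cosh=2.334071, sinh=2.109002; start (x,ẋ)=(-0.127031, -0.694880) → end (x,ẋ)=(-1.177583, -4.530470)

1 0.5080 -0.1270 -0.6949
2 0.9820 -1.1776 -4.5305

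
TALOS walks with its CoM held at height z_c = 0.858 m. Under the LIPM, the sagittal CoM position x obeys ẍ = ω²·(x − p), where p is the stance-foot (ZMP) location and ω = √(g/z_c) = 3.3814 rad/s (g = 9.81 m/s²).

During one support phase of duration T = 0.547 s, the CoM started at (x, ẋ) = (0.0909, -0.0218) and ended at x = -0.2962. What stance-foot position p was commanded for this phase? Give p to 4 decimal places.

p = 0.2535

ωT = 3.3814·0.547 = 1.849626; cosh(ωT) = 3.257368, sinh(ωT) = 3.100072
x(T) = p + (x₀−p)·cosh(ωT) + (ẋ₀/ω)·sinh(ωT) ⇒ p·(1 − cosh) = x(T) − x₀·cosh − (ẋ₀/ω)·sinh
numerator   = -0.2962 − (0.0909)·3.257368 − (-0.0218/3.3814)·3.100072 = -0.572308
denominator = 1 − 3.257368 = -2.257368
p = -0.572308 / -2.257368 = 0.2535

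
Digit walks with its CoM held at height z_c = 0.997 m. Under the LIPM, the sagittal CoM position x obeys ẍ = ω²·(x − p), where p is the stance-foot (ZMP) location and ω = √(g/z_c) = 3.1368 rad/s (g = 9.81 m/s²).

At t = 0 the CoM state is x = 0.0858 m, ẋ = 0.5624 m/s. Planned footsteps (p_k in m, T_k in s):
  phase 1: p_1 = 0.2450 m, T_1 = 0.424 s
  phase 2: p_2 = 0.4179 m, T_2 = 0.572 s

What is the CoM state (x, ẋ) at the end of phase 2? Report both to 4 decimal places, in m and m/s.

phase 1: p=0.2450, T=0.424, ωT=1.330003, cosh=2.022766, sinh=1.758290; start (x,ẋ)=(0.085800, 0.562400) → end (x,ẋ)=(0.238221, 0.259551)
phase 2: p=0.4179, T=0.572, ωT=1.794250, cosh=3.090606, sinh=2.924354; start (x,ẋ)=(0.238221, 0.259551) → end (x,ẋ)=(0.104556, -0.846043)

x = 0.1046, ẋ = -0.8460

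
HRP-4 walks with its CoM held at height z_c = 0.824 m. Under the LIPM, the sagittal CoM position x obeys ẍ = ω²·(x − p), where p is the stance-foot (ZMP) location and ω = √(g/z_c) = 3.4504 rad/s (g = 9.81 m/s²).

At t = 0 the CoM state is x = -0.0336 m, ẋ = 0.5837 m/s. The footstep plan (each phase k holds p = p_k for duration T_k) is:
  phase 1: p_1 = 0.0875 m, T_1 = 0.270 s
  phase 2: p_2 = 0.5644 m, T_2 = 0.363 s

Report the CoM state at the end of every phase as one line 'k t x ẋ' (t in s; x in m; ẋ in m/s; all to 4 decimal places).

phase 1: p=0.0875, T=0.270, ωT=0.931608, cosh=1.466254, sinh=1.072334; start (x,ẋ)=(-0.033600, 0.583700) → end (x,ẋ)=(0.091342, 0.407785)
phase 2: p=0.5644, T=0.363, ωT=1.252495, cosh=1.892427, sinh=1.606636; start (x,ẋ)=(0.091342, 0.407785) → end (x,ẋ)=(-0.140948, -1.850711)

1 0.2700 0.0913 0.4078
2 0.6330 -0.1409 -1.8507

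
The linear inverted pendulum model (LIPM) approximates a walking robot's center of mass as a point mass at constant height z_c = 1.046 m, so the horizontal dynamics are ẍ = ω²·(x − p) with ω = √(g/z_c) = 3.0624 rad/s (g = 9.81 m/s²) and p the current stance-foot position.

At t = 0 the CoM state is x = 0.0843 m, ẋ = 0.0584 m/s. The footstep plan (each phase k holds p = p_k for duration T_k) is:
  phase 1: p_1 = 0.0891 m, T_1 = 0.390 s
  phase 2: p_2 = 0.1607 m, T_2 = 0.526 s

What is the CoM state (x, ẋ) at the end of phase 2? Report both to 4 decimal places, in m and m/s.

phase 1: p=0.0891, T=0.390, ωT=1.194336, cosh=1.802135, sinh=1.499230; start (x,ẋ)=(0.084300, 0.058400) → end (x,ẋ)=(0.109040, 0.083207)
phase 2: p=0.1607, T=0.526, ωT=1.610822, cosh=2.603325, sinh=2.403602; start (x,ẋ)=(0.109040, 0.083207) → end (x,ẋ)=(0.091519, -0.163644)

x = 0.0915, ẋ = -0.1636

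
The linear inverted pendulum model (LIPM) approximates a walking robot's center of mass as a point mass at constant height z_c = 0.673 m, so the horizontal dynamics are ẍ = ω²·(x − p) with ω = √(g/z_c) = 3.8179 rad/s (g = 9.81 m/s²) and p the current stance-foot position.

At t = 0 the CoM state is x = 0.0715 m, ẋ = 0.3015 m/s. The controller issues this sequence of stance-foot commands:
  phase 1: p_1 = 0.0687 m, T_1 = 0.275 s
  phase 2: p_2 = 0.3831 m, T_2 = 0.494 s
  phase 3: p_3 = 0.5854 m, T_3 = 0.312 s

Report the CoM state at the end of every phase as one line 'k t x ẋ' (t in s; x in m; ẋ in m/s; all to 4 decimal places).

1 0.2750 0.1722 0.4969
2 0.7690 0.0910 -0.9176
3 1.0810 -0.6621 -4.4682

phase 1: p=0.0687, T=0.275, ωT=1.049923, cosh=1.603697, sinh=1.253732; start (x,ẋ)=(0.071500, 0.301500) → end (x,ẋ)=(0.172198, 0.496917)
phase 2: p=0.3831, T=0.494, ωT=1.886043, cosh=3.372448, sinh=3.220777; start (x,ẋ)=(0.172198, 0.496917) → end (x,ẋ)=(0.091042, -0.917554)
phase 3: p=0.5854, T=0.312, ωT=1.191185, cosh=1.797420, sinh=1.493559; start (x,ẋ)=(0.091042, -0.917554) → end (x,ẋ)=(-0.662115, -4.468185)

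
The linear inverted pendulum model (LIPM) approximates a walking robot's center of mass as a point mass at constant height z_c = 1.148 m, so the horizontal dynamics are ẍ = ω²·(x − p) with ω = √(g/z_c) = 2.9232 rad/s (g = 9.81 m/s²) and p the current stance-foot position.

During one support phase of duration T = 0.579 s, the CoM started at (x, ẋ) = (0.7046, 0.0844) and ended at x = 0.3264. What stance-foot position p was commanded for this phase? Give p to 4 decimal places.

ωT = 2.9232·0.579 = 1.692533; cosh(ωT) = 2.808639, sinh(ωT) = 2.624586
x(T) = p + (x₀−p)·cosh(ωT) + (ẋ₀/ω)·sinh(ωT) ⇒ p·(1 − cosh) = x(T) − x₀·cosh − (ẋ₀/ω)·sinh
numerator   = 0.3264 − (0.7046)·2.808639 − (0.0844/2.9232)·2.624586 = -1.728345
denominator = 1 − 2.808639 = -1.808639
p = -1.728345 / -1.808639 = 0.9556

p = 0.9556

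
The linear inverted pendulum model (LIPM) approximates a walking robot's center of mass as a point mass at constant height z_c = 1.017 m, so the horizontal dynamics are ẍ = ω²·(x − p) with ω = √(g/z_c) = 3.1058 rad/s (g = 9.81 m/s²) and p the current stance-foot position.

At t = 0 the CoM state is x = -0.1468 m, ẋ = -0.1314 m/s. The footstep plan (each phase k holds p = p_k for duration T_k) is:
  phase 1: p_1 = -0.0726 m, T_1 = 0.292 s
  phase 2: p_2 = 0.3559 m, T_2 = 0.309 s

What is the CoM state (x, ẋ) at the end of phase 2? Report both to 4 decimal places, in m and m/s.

phase 1: p=-0.0726, T=0.292, ωT=0.906894, cosh=1.440197, sinh=1.036420; start (x,ẋ)=(-0.146800, -0.131400) → end (x,ẋ)=(-0.223311, -0.428085)
phase 2: p=0.3559, T=0.309, ωT=0.959692, cosh=1.496952, sinh=1.113941; start (x,ẋ)=(-0.223311, -0.428085) → end (x,ẋ)=(-0.664691, -2.644708)

x = -0.6647, ẋ = -2.6447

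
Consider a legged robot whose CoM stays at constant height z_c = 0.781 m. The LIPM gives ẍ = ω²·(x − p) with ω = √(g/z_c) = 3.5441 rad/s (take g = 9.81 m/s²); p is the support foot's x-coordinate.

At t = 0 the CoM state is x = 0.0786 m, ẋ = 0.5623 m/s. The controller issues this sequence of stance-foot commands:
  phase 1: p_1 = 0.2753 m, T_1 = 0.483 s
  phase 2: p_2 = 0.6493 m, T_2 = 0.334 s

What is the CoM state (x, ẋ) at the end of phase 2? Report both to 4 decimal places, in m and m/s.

phase 1: p=0.2753, T=0.483, ωT=1.711800, cosh=2.859732, sinh=2.679192; start (x,ẋ)=(0.078600, 0.562300) → end (x,ẋ)=(0.137866, -0.259703)
phase 2: p=0.6493, T=0.334, ωT=1.183729, cosh=1.786334, sinh=1.480199; start (x,ẋ)=(0.137866, -0.259703) → end (x,ẋ)=(-0.372757, -3.146886)

x = -0.3728, ẋ = -3.1469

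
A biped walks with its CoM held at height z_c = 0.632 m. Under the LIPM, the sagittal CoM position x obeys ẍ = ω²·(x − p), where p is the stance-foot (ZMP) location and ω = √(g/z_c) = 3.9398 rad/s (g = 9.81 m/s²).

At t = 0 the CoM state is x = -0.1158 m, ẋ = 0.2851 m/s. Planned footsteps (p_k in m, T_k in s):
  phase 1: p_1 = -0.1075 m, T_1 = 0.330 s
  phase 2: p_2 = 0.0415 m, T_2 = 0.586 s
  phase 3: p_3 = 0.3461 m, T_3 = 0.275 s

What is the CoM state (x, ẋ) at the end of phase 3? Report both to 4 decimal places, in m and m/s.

phase 1: p=-0.1075, T=0.330, ωT=1.300134, cosh=1.971142, sinh=1.698647; start (x,ẋ)=(-0.115800, 0.285100) → end (x,ẋ)=(-0.000939, 0.506426)
phase 2: p=0.0415, T=0.586, ωT=2.308723, cosh=5.080477, sinh=4.981089; start (x,ẋ)=(-0.000939, 0.506426) → end (x,ẋ)=(0.466162, 1.740033)
phase 3: p=0.3461, T=0.275, ωT=1.083445, cosh=1.646635, sinh=1.308207; start (x,ẋ)=(0.466162, 1.740033) → end (x,ẋ)=(1.121574, 3.484006)

x = 1.1216, ẋ = 3.4840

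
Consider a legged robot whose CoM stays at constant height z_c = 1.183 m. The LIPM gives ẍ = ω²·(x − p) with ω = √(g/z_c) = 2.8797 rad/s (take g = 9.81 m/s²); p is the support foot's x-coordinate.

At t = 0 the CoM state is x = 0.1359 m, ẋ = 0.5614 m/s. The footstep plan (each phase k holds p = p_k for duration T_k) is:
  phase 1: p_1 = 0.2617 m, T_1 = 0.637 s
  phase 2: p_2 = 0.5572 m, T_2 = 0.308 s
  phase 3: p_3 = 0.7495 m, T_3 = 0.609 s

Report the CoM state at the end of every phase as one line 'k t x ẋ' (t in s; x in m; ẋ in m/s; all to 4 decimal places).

phase 1: p=0.2617, T=0.637, ωT=1.834369, cosh=3.210448, sinh=3.050734; start (x,ẋ)=(0.135900, 0.561400) → end (x,ẋ)=(0.452569, 0.697168)
phase 2: p=0.5572, T=0.308, ωT=0.886948, cosh=1.419810, sinh=1.007898; start (x,ẋ)=(0.452569, 0.697168) → end (x,ẋ)=(0.652653, 0.686159)
phase 3: p=0.7495, T=0.609, ωT=1.753737, cosh=2.974638, sinh=2.801512; start (x,ẋ)=(0.652653, 0.686159) → end (x,ẋ)=(1.128944, 1.259761)

1 0.6370 0.4526 0.6972
2 0.9450 0.6527 0.6862
3 1.5540 1.1289 1.2598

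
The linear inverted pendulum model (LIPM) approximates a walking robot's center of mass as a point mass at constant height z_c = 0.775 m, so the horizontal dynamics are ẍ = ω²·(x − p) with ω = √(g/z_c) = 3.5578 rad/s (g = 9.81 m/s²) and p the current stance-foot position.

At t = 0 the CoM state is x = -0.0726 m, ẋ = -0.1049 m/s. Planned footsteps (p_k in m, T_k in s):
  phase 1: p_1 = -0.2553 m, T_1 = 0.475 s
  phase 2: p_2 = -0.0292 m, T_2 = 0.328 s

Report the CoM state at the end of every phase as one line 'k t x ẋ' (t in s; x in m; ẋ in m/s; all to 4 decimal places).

phase 1: p=-0.2553, T=0.475, ωT=1.689955, cosh=2.801882, sinh=2.617355; start (x,ẋ)=(-0.072600, -0.104900) → end (x,ẋ)=(0.179432, 1.407389)
phase 2: p=-0.0292, T=0.328, ωT=1.166958, cosh=1.761760, sinh=1.450448; start (x,ẋ)=(0.179432, 1.407389) → end (x,ẋ)=(0.912126, 3.556110)

1 0.4750 0.1794 1.4074
2 0.8030 0.9121 3.5561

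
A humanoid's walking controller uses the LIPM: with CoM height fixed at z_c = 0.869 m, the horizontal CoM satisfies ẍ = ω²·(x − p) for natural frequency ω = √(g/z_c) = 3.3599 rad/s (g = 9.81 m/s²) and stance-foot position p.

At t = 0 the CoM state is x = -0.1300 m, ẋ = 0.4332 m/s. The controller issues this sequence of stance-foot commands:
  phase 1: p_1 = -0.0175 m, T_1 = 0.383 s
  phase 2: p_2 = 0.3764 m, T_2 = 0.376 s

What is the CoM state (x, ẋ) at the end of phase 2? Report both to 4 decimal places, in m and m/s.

phase 1: p=-0.0175, T=0.383, ωT=1.286842, cosh=1.948736, sinh=1.672595; start (x,ẋ)=(-0.130000, 0.433200) → end (x,ẋ)=(-0.021081, 0.211971)
phase 2: p=0.3764, T=0.376, ωT=1.263322, cosh=1.909934, sinh=1.627220; start (x,ẋ)=(-0.021081, 0.211971) → end (x,ẋ)=(-0.280104, -1.768298)

x = -0.2801, ẋ = -1.7683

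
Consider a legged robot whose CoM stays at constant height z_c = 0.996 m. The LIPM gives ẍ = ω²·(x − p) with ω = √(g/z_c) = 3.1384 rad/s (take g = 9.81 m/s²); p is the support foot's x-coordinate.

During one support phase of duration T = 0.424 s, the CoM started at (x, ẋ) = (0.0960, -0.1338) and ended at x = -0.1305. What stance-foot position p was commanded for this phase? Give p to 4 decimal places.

ωT = 3.1384·0.424 = 1.330682; cosh(ωT) = 2.023959, sinh(ωT) = 1.759662
x(T) = p + (x₀−p)·cosh(ωT) + (ẋ₀/ω)·sinh(ωT) ⇒ p·(1 − cosh) = x(T) − x₀·cosh − (ẋ₀/ω)·sinh
numerator   = -0.1305 − (0.0960)·2.023959 − (-0.1338/3.1384)·1.759662 = -0.249780
denominator = 1 − 2.023959 = -1.023959
p = -0.249780 / -1.023959 = 0.2439

p = 0.2439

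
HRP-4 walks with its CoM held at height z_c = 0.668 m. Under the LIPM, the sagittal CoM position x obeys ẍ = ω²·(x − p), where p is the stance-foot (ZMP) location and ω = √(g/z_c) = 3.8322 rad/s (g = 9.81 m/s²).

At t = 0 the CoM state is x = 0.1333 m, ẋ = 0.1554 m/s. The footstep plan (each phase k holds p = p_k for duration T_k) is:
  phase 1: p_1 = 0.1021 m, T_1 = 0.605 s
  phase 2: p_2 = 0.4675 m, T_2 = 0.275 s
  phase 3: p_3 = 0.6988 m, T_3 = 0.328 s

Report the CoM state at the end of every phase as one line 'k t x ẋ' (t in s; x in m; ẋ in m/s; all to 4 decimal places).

1 0.6050 0.4661 1.3986
2 0.8800 0.9252 2.2433
3 1.2080 2.0743 5.6627

phase 1: p=0.1021, T=0.605, ωT=2.318481, cosh=5.129326, sinh=5.030903; start (x,ẋ)=(0.133300, 0.155400) → end (x,ẋ)=(0.466144, 1.398615)
phase 2: p=0.4675, T=0.275, ωT=1.053855, cosh=1.608640, sinh=1.260049; start (x,ẋ)=(0.466144, 1.398615) → end (x,ẋ)=(0.925191, 2.243320)
phase 3: p=0.6988, T=0.328, ωT=1.256962, cosh=1.899622, sinh=1.615104; start (x,ẋ)=(0.925191, 2.243320) → end (x,ẋ)=(2.074318, 5.662682)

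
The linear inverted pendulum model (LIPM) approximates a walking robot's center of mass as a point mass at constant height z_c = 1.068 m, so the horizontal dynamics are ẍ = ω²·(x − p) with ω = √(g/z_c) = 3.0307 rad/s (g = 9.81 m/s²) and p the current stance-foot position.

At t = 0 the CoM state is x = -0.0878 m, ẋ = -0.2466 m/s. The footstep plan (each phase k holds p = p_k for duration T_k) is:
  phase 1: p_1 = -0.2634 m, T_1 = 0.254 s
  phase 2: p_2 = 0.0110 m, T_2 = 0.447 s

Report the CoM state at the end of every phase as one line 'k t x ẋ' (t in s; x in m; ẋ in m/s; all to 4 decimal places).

phase 1: p=-0.2634, T=0.254, ωT=0.769798, cosh=1.311218, sinh=0.848111; start (x,ẋ)=(-0.087800, -0.246600) → end (x,ẋ)=(-0.102159, 0.128011)
phase 2: p=0.0110, T=0.447, ωT=1.354723, cosh=2.066853, sinh=1.808834; start (x,ẋ)=(-0.102159, 0.128011) → end (x,ẋ)=(-0.146481, -0.355760)

1 0.2540 -0.1022 0.1280
2 0.7010 -0.1465 -0.3558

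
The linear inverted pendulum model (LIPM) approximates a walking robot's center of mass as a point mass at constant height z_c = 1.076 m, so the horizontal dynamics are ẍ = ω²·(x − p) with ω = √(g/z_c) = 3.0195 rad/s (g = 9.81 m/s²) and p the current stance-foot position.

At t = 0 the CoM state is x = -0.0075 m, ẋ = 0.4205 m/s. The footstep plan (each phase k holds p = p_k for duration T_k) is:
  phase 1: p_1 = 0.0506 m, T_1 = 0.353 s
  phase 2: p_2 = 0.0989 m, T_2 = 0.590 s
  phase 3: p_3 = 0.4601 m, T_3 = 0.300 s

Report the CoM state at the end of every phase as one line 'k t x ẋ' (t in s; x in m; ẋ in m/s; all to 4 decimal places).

1 0.3530 0.1344 0.4584
2 0.9430 0.6454 1.7093
3 1.2430 1.3126 3.0390

phase 1: p=0.0506, T=0.353, ωT=1.065883, cosh=1.623913, sinh=1.279490; start (x,ẋ)=(-0.007500, 0.420500) → end (x,ẋ)=(0.134434, 0.458391)
phase 2: p=0.0989, T=0.590, ωT=1.781505, cosh=3.053586, sinh=2.885202; start (x,ẋ)=(0.134434, 0.458391) → end (x,ẋ)=(0.645410, 1.709306)
phase 3: p=0.4601, T=0.300, ωT=0.905850, cosh=1.439116, sinh=1.034918; start (x,ẋ)=(0.645410, 1.709306) → end (x,ẋ)=(1.312638, 3.038971)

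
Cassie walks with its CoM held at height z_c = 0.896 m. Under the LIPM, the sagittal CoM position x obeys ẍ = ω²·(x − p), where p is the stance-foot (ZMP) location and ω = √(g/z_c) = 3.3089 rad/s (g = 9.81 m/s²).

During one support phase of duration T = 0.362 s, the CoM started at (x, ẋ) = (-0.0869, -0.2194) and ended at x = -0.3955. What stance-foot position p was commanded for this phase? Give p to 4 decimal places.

p = 0.1717

ωT = 3.3089·0.362 = 1.197822; cosh(ωT) = 1.807372, sinh(ωT) = 1.505521
x(T) = p + (x₀−p)·cosh(ωT) + (ẋ₀/ω)·sinh(ωT) ⇒ p·(1 − cosh) = x(T) − x₀·cosh − (ẋ₀/ω)·sinh
numerator   = -0.3955 − (-0.0869)·1.807372 − (-0.2194/3.3089)·1.505521 = -0.138614
denominator = 1 − 1.807372 = -0.807372
p = -0.138614 / -0.807372 = 0.1717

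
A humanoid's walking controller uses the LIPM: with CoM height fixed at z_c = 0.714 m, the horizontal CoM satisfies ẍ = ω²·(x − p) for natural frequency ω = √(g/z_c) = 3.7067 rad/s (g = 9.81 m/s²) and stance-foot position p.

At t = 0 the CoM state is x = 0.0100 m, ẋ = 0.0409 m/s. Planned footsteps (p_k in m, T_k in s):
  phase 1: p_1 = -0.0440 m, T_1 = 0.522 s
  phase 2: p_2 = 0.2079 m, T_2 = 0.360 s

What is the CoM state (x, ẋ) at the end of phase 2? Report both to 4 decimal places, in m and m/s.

phase 1: p=-0.0440, T=0.522, ωT=1.934897, cosh=3.533886, sinh=3.389447; start (x,ẋ)=(0.010000, 0.040900) → end (x,ẋ)=(0.184229, 0.822974)
phase 2: p=0.2079, T=0.360, ωT=1.334412, cosh=2.030538, sinh=1.767225; start (x,ẋ)=(0.184229, 0.822974) → end (x,ẋ)=(0.552201, 1.516023)

x = 0.5522, ẋ = 1.5160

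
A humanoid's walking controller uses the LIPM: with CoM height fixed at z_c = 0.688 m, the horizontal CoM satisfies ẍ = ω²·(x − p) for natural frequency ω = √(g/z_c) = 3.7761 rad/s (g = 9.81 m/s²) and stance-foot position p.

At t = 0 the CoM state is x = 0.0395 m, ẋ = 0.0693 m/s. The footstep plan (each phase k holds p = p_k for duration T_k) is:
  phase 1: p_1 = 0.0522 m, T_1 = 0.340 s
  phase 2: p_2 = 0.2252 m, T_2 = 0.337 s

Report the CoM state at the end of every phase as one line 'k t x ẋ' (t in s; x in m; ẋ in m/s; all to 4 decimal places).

1 0.3400 0.0581 0.0548
2 0.6770 -0.0726 -0.9325

phase 1: p=0.0522, T=0.340, ωT=1.283874, cosh=1.943781, sinh=1.666819; start (x,ẋ)=(0.039500, 0.069300) → end (x,ẋ)=(0.058104, 0.054769)
phase 2: p=0.2252, T=0.337, ωT=1.272546, cosh=1.925023, sinh=1.644906; start (x,ẋ)=(0.058104, 0.054769) → end (x,ẋ)=(-0.072606, -0.932457)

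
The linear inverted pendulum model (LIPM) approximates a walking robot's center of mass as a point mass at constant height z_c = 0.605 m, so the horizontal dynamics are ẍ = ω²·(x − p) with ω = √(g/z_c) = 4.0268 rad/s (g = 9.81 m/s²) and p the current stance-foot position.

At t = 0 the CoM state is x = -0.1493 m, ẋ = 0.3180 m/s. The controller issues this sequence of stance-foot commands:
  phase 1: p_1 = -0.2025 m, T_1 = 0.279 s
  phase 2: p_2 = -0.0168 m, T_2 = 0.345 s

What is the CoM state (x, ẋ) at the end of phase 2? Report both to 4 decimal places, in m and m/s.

phase 1: p=-0.2025, T=0.279, ωT=1.123477, cosh=1.700339, sinh=1.375191; start (x,ẋ)=(-0.149300, 0.318000) → end (x,ẋ)=(-0.003442, 0.835309)
phase 2: p=-0.0168, T=0.345, ωT=1.389246, cosh=2.130544, sinh=1.881280; start (x,ẋ)=(-0.003442, 0.835309) → end (x,ẋ)=(0.401908, 1.880857)

x = 0.4019, ẋ = 1.8809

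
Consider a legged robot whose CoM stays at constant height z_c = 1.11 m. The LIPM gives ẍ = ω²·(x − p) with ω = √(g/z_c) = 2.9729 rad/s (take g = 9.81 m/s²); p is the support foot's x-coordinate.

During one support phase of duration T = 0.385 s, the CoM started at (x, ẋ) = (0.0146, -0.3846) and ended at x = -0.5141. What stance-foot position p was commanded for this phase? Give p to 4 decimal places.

ωT = 2.9729·0.385 = 1.144567; cosh(ωT) = 1.729721, sinh(ωT) = 1.411359
x(T) = p + (x₀−p)·cosh(ωT) + (ẋ₀/ω)·sinh(ωT) ⇒ p·(1 − cosh) = x(T) − x₀·cosh − (ẋ₀/ω)·sinh
numerator   = -0.5141 − (0.0146)·1.729721 − (-0.3846/2.9729)·1.411359 = -0.356768
denominator = 1 − 1.729721 = -0.729721
p = -0.356768 / -0.729721 = 0.4889

p = 0.4889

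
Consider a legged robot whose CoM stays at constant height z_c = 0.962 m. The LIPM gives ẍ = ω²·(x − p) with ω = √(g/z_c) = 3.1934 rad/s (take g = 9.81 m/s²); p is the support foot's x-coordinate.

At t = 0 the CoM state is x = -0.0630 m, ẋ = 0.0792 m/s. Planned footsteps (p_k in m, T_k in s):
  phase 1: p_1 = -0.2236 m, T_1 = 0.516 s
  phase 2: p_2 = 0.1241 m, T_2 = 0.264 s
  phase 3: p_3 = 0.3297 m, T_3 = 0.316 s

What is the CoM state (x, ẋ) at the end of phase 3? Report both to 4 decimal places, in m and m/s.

x = 1.9467, ẋ = 5.5641

phase 1: p=-0.2236, T=0.516, ωT=1.647794, cosh=2.693991, sinh=2.501517; start (x,ẋ)=(-0.063000, 0.079200) → end (x,ẋ)=(0.271095, 1.496292)
phase 2: p=0.1241, T=0.264, ωT=0.843058, cosh=1.376926, sinh=0.946534; start (x,ẋ)=(0.271095, 1.496292) → end (x,ẋ)=(0.770008, 2.504602)
phase 3: p=0.3297, T=0.316, ωT=1.009114, cosh=1.553856, sinh=1.189314; start (x,ẋ)=(0.770008, 2.504602) → end (x,ẋ)=(1.946661, 5.564060)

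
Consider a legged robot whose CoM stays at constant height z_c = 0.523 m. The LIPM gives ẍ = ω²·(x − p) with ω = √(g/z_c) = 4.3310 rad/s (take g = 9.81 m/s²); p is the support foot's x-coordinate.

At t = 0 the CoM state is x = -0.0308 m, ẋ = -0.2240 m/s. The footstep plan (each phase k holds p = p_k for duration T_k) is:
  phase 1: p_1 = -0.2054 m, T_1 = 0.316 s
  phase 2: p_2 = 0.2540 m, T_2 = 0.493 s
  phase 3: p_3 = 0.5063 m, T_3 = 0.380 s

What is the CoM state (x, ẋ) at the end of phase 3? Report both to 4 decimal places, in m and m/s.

x = 0.3386, ẋ = -0.4761

phase 1: p=-0.2054, T=0.316, ωT=1.368596, cosh=2.092147, sinh=1.837683; start (x,ẋ)=(-0.030800, -0.224000) → end (x,ẋ)=(0.064844, 0.921001)
phase 2: p=0.2540, T=0.493, ωT=2.135183, cosh=4.288409, sinh=4.170186; start (x,ẋ)=(0.064844, 0.921001) → end (x,ẋ)=(0.329623, 0.533261)
phase 3: p=0.5063, T=0.380, ωT=1.645780, cosh=2.688957, sinh=2.496095; start (x,ẋ)=(0.329623, 0.533261) → end (x,ẋ)=(0.338560, -0.476061)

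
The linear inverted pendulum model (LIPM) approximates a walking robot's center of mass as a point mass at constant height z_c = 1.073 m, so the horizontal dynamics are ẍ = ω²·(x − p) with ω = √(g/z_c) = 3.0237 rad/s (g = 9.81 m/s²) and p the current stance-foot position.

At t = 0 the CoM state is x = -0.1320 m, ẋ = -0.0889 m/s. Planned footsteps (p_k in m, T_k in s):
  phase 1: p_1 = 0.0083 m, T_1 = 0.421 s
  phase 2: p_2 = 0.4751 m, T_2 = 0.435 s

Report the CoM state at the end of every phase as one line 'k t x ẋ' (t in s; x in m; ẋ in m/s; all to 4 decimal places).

1 0.4210 -0.3103 -0.8694
2 0.8560 -1.5904 -5.8415

phase 1: p=0.0083, T=0.421, ωT=1.272978, cosh=1.925734, sinh=1.645737; start (x,ẋ)=(-0.132000, -0.088900) → end (x,ẋ)=(-0.310267, -0.869361)
phase 2: p=0.4751, T=0.435, ωT=1.315309, cosh=1.997148, sinh=1.728756; start (x,ẋ)=(-0.310267, -0.869361) → end (x,ẋ)=(-1.590438, -5.841544)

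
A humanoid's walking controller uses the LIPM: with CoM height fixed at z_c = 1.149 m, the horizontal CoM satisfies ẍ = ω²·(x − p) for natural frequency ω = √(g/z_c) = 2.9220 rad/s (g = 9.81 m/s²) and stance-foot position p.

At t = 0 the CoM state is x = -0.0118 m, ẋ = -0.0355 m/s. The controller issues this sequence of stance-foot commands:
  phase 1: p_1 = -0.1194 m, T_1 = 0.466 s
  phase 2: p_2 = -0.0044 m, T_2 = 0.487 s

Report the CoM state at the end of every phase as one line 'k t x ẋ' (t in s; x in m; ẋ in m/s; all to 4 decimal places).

1 0.4660 0.0822 0.4994
2 0.9530 0.5197 1.5909

phase 1: p=-0.1194, T=0.466, ωT=1.361652, cosh=2.079436, sinh=1.823199; start (x,ẋ)=(-0.011800, -0.035500) → end (x,ẋ)=(0.082197, 0.499407)
phase 2: p=-0.0044, T=0.487, ωT=1.423014, cosh=2.195298, sinh=1.954311; start (x,ẋ)=(0.082197, 0.499407) → end (x,ẋ)=(0.519723, 1.590858)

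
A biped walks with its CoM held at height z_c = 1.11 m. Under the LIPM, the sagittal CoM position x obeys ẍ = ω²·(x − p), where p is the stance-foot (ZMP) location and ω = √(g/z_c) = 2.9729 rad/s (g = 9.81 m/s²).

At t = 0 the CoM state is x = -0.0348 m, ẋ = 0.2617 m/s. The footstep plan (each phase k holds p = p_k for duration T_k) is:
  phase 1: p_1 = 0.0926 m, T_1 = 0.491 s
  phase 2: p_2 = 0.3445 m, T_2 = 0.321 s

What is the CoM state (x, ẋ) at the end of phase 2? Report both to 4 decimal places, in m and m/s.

phase 1: p=0.0926, T=0.491, ωT=1.459694, cosh=2.268475, sinh=2.036167; start (x,ẋ)=(-0.034800, 0.261700) → end (x,ẋ)=(-0.017163, -0.177533)
phase 2: p=0.3445, T=0.321, ωT=0.954301, cosh=1.490968, sinh=1.105887; start (x,ẋ)=(-0.017163, -0.177533) → end (x,ẋ)=(-0.260768, -1.453732)

x = -0.2608, ẋ = -1.4537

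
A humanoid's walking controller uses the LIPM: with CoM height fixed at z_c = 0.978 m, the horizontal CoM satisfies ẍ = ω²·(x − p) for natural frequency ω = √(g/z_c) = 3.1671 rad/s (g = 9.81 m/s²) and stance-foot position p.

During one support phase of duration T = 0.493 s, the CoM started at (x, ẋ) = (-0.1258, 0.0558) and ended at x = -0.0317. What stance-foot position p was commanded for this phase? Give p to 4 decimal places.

ωT = 3.1671·0.493 = 1.561380; cosh(ωT) = 2.487620, sinh(ωT) = 2.277774
x(T) = p + (x₀−p)·cosh(ωT) + (ẋ₀/ω)·sinh(ωT) ⇒ p·(1 − cosh) = x(T) − x₀·cosh − (ẋ₀/ω)·sinh
numerator   = -0.0317 − (-0.1258)·2.487620 − (0.0558/3.1671)·2.277774 = 0.241111
denominator = 1 − 2.487620 = -1.487620
p = 0.241111 / -1.487620 = -0.1621

p = -0.1621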